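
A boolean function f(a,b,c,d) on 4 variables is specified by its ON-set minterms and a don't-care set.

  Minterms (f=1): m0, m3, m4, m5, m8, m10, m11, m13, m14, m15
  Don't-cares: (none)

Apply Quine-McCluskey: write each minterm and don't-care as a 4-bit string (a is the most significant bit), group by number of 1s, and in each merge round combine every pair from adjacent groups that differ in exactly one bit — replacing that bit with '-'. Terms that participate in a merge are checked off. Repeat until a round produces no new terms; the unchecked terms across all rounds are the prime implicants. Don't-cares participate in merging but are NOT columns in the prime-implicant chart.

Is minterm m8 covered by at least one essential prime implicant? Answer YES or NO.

size-2^0 implicants → 0000(✓)  0011(✓)  0100(✓)  0101(✓)  1000(✓)  1010(✓)  1011(✓)  1101(✓)  1110(✓)  1111(✓)
size-2^1 implicants → -000  -011  -101  0-00  010-  1-10(✓)  1-11(✓)  10-0  101-(✓)  11-1  111-(✓)
size-2^2 implicants → 1-1-
Unchecked terms (primes): -000, -011, -101, 0-00, 010-, 1-1-, 10-0, 11-1
Minterm coverage:
  m0 ⊆ -000,0-00
  m3 ⊆ -011 [E]
  m4 ⊆ 0-00,010-
  m5 ⊆ -101,010-
  m8 ⊆ -000,10-0
  m10 ⊆ 1-1-,10-0
  m11 ⊆ -011,1-1-
  m13 ⊆ -101,11-1
  m14 ⊆ 1-1- [E]
  m15 ⊆ 1-1-,11-1
E = {-011, 1-1-}

NO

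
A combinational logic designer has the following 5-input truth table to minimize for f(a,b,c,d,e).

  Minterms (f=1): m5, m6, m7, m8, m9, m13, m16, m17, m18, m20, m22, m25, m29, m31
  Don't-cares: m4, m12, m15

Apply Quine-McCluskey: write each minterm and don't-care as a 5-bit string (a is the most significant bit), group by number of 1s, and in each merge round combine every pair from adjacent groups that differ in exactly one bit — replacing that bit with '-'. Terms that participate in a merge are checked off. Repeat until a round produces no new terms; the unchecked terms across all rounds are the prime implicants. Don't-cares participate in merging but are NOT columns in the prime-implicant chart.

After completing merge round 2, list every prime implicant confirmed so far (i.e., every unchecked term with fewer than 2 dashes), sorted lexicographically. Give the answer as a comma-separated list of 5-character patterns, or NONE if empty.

1-001, 1000-

[col 0] 00100*, 00101*, 00110*, 00111*, 01000*, 01001*, 01100*, 01101*, 01111*, 10000*, 10001*, 10010*, 10100*, 10110*, 11001*, 11101*, 11111*
[col 1] -0100*, -0110*, -1001*, -1101*, -1111*, 0-100*, 0-101*, 0-111*, 001-0*, 001-1*, 0010-*, 0011-*, 01-00*, 01-01*, 0100-*, 011-1*, 0110-*, 1-001, 10-00*, 10-10*, 100-0*, 1000-, 101-0*, 11-01*, 111-1*
[col 2] -01-0, -1-01, -11-1, 0-1-1, 0-10-, 001--, 01-0-, 10--0
Prime implicants: -01-0, -1-01, -11-1, 0-1-1, 0-10-, 001--, 01-0-, 1-001, 10--0, 1000-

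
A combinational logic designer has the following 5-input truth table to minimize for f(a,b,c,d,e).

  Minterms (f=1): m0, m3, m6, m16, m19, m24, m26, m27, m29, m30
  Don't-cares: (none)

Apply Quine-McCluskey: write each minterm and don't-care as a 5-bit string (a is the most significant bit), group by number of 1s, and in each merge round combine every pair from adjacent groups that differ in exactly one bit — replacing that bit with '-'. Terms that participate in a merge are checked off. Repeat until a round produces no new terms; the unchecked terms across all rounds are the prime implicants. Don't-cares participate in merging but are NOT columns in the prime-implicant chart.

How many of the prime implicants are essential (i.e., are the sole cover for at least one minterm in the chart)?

[col 0] 00000*, 00011*, 00110, 10000*, 10011*, 11000*, 11010*, 11011*, 11101, 11110*
[col 1] -0000, -0011, 1-000, 1-011, 11-10, 110-0, 1101-
Prime implicants: -0000, -0011, 00110, 1-000, 1-011, 11-10, 110-0, 1101-, 11101
PI chart (minterm → PIs covering it):
  0 | -0000  (sole → essential)
  3 | -0011  (sole → essential)
  6 | 00110  (sole → essential)
  16 | -0000,1-000
  19 | -0011,1-011
  24 | 1-000,110-0
  26 | 11-10,110-0,1101-
  27 | 1-011,1101-
  29 | 11101  (sole → essential)
  30 | 11-10  (sole → essential)
Essential prime implicants: -0000, -0011, 00110, 11-10, 11101

5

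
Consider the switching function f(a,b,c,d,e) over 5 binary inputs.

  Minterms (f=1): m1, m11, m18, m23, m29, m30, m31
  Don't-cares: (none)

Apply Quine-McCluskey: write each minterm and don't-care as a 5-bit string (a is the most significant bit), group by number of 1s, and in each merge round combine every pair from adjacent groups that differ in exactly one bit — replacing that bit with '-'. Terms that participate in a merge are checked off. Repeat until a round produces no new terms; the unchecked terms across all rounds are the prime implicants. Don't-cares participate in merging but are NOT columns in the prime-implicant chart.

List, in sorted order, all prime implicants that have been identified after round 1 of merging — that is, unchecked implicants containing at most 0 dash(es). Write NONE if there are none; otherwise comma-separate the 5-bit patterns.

00001, 01011, 10010

size-2^0 implicants → 00001  01011  10010  10111(✓)  11101(✓)  11110(✓)  11111(✓)
size-2^1 implicants → 1-111  111-1  1111-
Unchecked terms (primes): 00001, 01011, 1-111, 10010, 111-1, 1111-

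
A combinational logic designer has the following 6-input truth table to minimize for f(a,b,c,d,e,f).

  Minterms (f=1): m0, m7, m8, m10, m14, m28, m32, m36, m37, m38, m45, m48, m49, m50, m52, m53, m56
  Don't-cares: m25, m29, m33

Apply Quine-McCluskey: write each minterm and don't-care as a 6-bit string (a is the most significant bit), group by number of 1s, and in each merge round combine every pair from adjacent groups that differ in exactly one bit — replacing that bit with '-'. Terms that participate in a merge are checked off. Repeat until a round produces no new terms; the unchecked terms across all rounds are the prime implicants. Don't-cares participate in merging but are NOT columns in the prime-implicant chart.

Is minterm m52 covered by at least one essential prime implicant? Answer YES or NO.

size-2^0 implicants → 000000(✓)  000111  001000(✓)  001010(✓)  001110(✓)  011001(✓)  011100(✓)  011101(✓)  100000(✓)  100001(✓)  100100(✓)  100101(✓)  100110(✓)  101101(✓)  110000(✓)  110001(✓)  110010(✓)  110100(✓)  110101(✓)  111000(✓)
size-2^1 implicants → -00000  00-000  001-10  0010-0  011-01  01110-  1-0000(✓)  1-0001(✓)  1-0100(✓)  1-0101(✓)  10-101  100-00(✓)  100-01(✓)  10000-(✓)  1001-0  10010-(✓)  11-000  110-00(✓)  110-01(✓)  1100-0  11000-(✓)  11010-(✓)
size-2^2 implicants → 1-0-00(✓)  1-0-01(✓)  1-000-(✓)  1-010-(✓)  100-0-(✓)  110-0-(✓)
size-2^3 implicants → 1-0-0-
Unchecked terms (primes): -00000, 00-000, 000111, 001-10, 0010-0, 011-01, 01110-, 1-0-0-, 10-101, 1001-0, 11-000, 1100-0
Minterm coverage:
  m0 ⊆ -00000,00-000
  m7 ⊆ 000111 [E]
  m8 ⊆ 00-000,0010-0
  m10 ⊆ 001-10,0010-0
  m14 ⊆ 001-10 [E]
  m28 ⊆ 01110- [E]
  m32 ⊆ -00000,1-0-0-
  m36 ⊆ 1-0-0-,1001-0
  m37 ⊆ 1-0-0-,10-101
  m38 ⊆ 1001-0 [E]
  m45 ⊆ 10-101 [E]
  m48 ⊆ 1-0-0-,11-000,1100-0
  m49 ⊆ 1-0-0- [E]
  m50 ⊆ 1100-0 [E]
  m52 ⊆ 1-0-0- [E]
  m53 ⊆ 1-0-0- [E]
  m56 ⊆ 11-000 [E]
E = {000111, 001-10, 01110-, 1-0-0-, 10-101, 1001-0, 11-000, 1100-0}

YES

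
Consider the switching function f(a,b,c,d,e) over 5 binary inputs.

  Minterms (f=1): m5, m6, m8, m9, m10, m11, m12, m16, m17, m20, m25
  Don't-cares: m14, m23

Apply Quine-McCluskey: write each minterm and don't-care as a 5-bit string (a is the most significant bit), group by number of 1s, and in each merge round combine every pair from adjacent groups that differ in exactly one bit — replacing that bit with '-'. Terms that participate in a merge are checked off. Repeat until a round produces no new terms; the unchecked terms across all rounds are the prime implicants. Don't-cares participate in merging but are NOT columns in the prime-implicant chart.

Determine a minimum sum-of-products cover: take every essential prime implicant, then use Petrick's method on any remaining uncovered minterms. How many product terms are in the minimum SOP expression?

6

[col 0] 00101, 00110*, 01000*, 01001*, 01010*, 01011*, 01100*, 01110*, 10000*, 10001*, 10100*, 10111, 11001*
[col 1] -1001, 0-110, 01-00*, 01-10*, 010-0*, 010-1*, 0100-*, 0101-*, 011-0*, 1-001, 10-00, 1000-
[col 2] 01--0, 010--
Prime implicants: -1001, 0-110, 00101, 01--0, 010--, 1-001, 10-00, 1000-, 10111
PI chart (minterm → PIs covering it):
  5 | 00101  (sole → essential)
  6 | 0-110  (sole → essential)
  8 | 01--0,010--
  9 | -1001,010--
  10 | 01--0,010--
  11 | 010--  (sole → essential)
  12 | 01--0  (sole → essential)
  16 | 10-00,1000-
  17 | 1-001,1000-
  20 | 10-00  (sole → essential)
  25 | -1001,1-001
Essential prime implicants: 0-110, 00101, 01--0, 010--, 10-00
Petrick residual → 1-001
Minimum SOP uses 6 PIs: a'cde' + a'b'cd'e + a'be' + a'bc' + ac'd'e + ab'd'e'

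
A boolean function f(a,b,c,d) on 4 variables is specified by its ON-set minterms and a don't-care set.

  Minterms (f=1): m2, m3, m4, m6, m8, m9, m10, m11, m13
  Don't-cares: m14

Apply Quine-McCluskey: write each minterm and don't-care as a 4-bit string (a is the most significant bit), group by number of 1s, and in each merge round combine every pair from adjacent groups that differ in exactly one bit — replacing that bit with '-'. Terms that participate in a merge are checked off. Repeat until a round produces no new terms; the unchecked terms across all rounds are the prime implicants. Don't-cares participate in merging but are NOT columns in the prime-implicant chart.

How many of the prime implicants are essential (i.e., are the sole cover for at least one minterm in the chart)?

[col 0] 0010*, 0011*, 0100*, 0110*, 1000*, 1001*, 1010*, 1011*, 1101*, 1110*
[col 1] -010*, -011*, -110*, 0-10*, 001-*, 01-0, 1-01, 1-10*, 10-0*, 10-1*, 100-*, 101-*
[col 2] --10, -01-, 10--
Prime implicants: --10, -01-, 01-0, 1-01, 10--
PI chart (minterm → PIs covering it):
  2 | --10,-01-
  3 | -01-  (sole → essential)
  4 | 01-0  (sole → essential)
  6 | --10,01-0
  8 | 10--  (sole → essential)
  9 | 1-01,10--
  10 | --10,-01-,10--
  11 | -01-,10--
  13 | 1-01  (sole → essential)
Essential prime implicants: -01-, 01-0, 1-01, 10--

4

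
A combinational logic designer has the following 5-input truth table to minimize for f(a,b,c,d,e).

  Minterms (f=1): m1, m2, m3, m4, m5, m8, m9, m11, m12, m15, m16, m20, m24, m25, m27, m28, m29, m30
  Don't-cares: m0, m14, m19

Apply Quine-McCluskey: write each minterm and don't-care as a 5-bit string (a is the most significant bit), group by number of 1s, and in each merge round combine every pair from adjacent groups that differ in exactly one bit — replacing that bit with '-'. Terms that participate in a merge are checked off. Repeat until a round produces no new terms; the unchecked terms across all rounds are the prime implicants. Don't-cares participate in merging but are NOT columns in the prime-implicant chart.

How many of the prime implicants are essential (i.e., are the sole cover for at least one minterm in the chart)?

[col 0] 00000*, 00001*, 00010*, 00011*, 00100*, 00101*, 01000*, 01001*, 01011*, 01100*, 01110*, 01111*, 10000*, 10011*, 10100*, 11000*, 11001*, 11011*, 11100*, 11101*, 11110*
[col 1] -0000*, -0011*, -0100*, -1000*, -1001*, -1011*, -1100*, -1110*, 0-000*, 0-001*, 0-011*, 0-100*, 00-00*, 00-01*, 000-0*, 000-1*, 0000-*, 0001-*, 0010-*, 01-00*, 01-11, 010-1*, 0100-*, 011-0*, 0111-, 1-000*, 1-011*, 1-100*, 10-00*, 11-00*, 11-01*, 110-1*, 1100-*, 111-0*, 1110-*
[col 2] --000*, --011, --100*, -0-00*, -1-00*, -10-1, -100-, -11-0, 0--00*, 0-0-1, 0-00-, 00-0-, 000--, 1--00*, 11-0-
[col 3] ---00
Prime implicants: ---00, --011, -10-1, -100-, -11-0, 0-0-1, 0-00-, 00-0-, 000--, 01-11, 0111-, 11-0-
PI chart (minterm → PIs covering it):
  1 | 0-0-1,0-00-,00-0-,000--
  2 | 000--  (sole → essential)
  3 | --011,0-0-1,000--
  4 | ---00,00-0-
  5 | 00-0-  (sole → essential)
  8 | ---00,-100-,0-00-
  9 | -10-1,-100-,0-0-1,0-00-
  11 | --011,-10-1,0-0-1,01-11
  12 | ---00,-11-0
  15 | 01-11,0111-
  16 | ---00  (sole → essential)
  20 | ---00  (sole → essential)
  24 | ---00,-100-,11-0-
  25 | -10-1,-100-,11-0-
  27 | --011,-10-1
  28 | ---00,-11-0,11-0-
  29 | 11-0-  (sole → essential)
  30 | -11-0  (sole → essential)
Essential prime implicants: ---00, -11-0, 00-0-, 000--, 11-0-

5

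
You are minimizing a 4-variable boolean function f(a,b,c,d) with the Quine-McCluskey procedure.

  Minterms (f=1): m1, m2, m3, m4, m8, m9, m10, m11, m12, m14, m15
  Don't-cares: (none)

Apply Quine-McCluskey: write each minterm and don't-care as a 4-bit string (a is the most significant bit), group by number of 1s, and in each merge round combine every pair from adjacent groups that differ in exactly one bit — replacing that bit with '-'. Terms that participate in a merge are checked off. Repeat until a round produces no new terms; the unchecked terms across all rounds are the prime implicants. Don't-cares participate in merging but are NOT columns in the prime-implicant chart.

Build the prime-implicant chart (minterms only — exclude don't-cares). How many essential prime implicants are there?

[col 0] 0001*, 0010*, 0011*, 0100*, 1000*, 1001*, 1010*, 1011*, 1100*, 1110*, 1111*
[col 1] -001*, -010*, -011*, -100, 00-1*, 001-*, 1-00*, 1-10*, 1-11*, 10-0*, 10-1*, 100-*, 101-*, 11-0*, 111-*
[col 2] -0-1, -01-, 1--0, 1-1-, 10--
Prime implicants: -0-1, -01-, -100, 1--0, 1-1-, 10--
PI chart (minterm → PIs covering it):
  1 | -0-1  (sole → essential)
  2 | -01-  (sole → essential)
  3 | -0-1,-01-
  4 | -100  (sole → essential)
  8 | 1--0,10--
  9 | -0-1,10--
  10 | -01-,1--0,1-1-,10--
  11 | -0-1,-01-,1-1-,10--
  12 | -100,1--0
  14 | 1--0,1-1-
  15 | 1-1-  (sole → essential)
Essential prime implicants: -0-1, -01-, -100, 1-1-

4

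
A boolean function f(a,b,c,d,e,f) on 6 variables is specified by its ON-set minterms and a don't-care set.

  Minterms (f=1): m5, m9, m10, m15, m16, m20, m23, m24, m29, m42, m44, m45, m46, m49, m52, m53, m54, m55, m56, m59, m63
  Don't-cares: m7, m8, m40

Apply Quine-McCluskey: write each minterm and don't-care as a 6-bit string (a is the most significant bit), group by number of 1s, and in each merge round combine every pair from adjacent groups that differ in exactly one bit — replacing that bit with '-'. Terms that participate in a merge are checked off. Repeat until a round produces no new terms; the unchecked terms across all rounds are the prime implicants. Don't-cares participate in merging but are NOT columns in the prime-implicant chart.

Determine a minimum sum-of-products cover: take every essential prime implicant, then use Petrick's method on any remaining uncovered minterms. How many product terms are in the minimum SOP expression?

13

Round 0: 000101✓ 000111✓ 001000✓ 001001✓ 001010✓ 001111✓ 010000✓ 010100✓ 010111✓ 011000✓ 011101 101000✓ 101010✓ 101100✓ 101101✓ 101110✓ 110001✓ 110100✓ 110101✓ 110110✓ 110111✓ 111000✓ 111011✓ 111111✓
Round 1: -01000✓ -01010✓ -10100 -10111 -11000✓ 0-0111 0-1000✓ 00-111 0001-1 0010-0✓ 00100- 01-000 010-00 1-1000✓ 101-00✓ 101-10✓ 1010-0✓ 1011-0✓ 10110- 11-111 110-01 1101-0✓ 1101-1✓ 11010-✓ 11011-✓ 111-11
Round 2: --1000 -010-0 101--0 1101--
PIs = {--1000, -010-0, -10100, -10111, 0-0111, 00-111, 0001-1, 00100-, 01-000, 010-00, 011101, 101--0, 10110-, 11-111, 110-01, 1101--, 111-11}
Coverage chart:
  m5: 0001-1 ←essential
  m9: 00100- ←essential
  m10: -010-0 ←essential
  m15: 00-111 ←essential
  m16: 01-000,010-00
  m20: -10100,010-00
  m23: -10111,0-0111
  m24: --1000,01-000
  m29: 011101 ←essential
  m42: -010-0,101--0
  m44: 101--0,10110-
  m45: 10110- ←essential
  m46: 101--0 ←essential
  m49: 110-01 ←essential
  m52: -10100,1101--
  m53: 110-01,1101--
  m54: 1101-- ←essential
  m55: -10111,11-111,1101--
  m56: --1000 ←essential
  m59: 111-11 ←essential
  m63: 11-111,111-11
Essential: --1000, -010-0, 00-111, 0001-1, 00100-, 011101, 101--0, 10110-, 110-01, 1101--, 111-11
Petrick residual → -10111, 010-00
Min cover (13 terms): cd'e'f' + b'cd'f' + bc'def + a'b'def + a'b'c'df + a'b'cd'e' + a'bc'e'f' + a'bcde'f + ab'cf' + ab'cde' + abc'e'f + abc'd + abcef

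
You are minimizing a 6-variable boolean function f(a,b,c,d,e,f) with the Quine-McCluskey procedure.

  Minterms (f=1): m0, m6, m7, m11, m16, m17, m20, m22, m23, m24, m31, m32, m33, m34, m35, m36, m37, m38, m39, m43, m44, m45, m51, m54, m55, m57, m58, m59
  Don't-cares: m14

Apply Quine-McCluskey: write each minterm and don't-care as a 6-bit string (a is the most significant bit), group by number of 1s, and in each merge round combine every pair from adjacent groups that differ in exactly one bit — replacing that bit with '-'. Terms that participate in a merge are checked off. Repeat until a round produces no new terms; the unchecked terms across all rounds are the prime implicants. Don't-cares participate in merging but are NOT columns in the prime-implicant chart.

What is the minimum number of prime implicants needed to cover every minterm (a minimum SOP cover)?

12

[col 0] 000000*, 000110*, 000111*, 001011*, 001110*, 010000*, 010001*, 010100*, 010110*, 010111*, 011000*, 011111*, 100000*, 100001*, 100010*, 100011*, 100100*, 100101*, 100110*, 100111*, 101011*, 101100*, 101101*, 110011*, 110110*, 110111*, 111001*, 111010*, 111011*
[col 1] -00000, -00110*, -00111*, -01011, -10110*, -10111*, 0-0000, 0-0110*, 0-0111*, 00-110, 00011-*, 01-000, 01-111, 010-00, 01000-, 0101-0, 01011-*, 1-0011*, 1-0110*, 1-0111*, 1-1011*, 10-011*, 10-100*, 10-101*, 100-00*, 100-01*, 100-10*, 100-11*, 1000-0*, 1000-1*, 10000-*, 10001-*, 1001-0*, 1001-1*, 10010-*, 10011-*, 10110-*, 11-011*, 110-11*, 11011-*, 1110-1, 11101-
[col 2] --0110*, --0111*, -0011-*, -1011-*, 0-011-*, 1--011, 1-0-11, 1-011-*, 10-10-, 100--0*, 100--1*, 100-0-*, 100-1-*, 1000--*, 1001--*
[col 3] --011-, 100---
Prime implicants: --011-, -00000, -01011, 0-0000, 00-110, 01-000, 01-111, 010-00, 01000-, 0101-0, 1--011, 1-0-11, 10-10-, 100---, 1110-1, 11101-
PI chart (minterm → PIs covering it):
  0 | -00000,0-0000
  6 | --011-,00-110
  7 | --011-  (sole → essential)
  11 | -01011  (sole → essential)
  16 | 0-0000,01-000,010-00,01000-
  17 | 01000-  (sole → essential)
  20 | 010-00,0101-0
  22 | --011-,0101-0
  23 | --011-,01-111
  24 | 01-000  (sole → essential)
  31 | 01-111  (sole → essential)
  32 | -00000,100---
  33 | 100---  (sole → essential)
  34 | 100---  (sole → essential)
  35 | 1--011,1-0-11,100---
  36 | 10-10-,100---
  37 | 10-10-,100---
  38 | --011-,100---
  39 | --011-,1-0-11,100---
  43 | -01011,1--011
  44 | 10-10-  (sole → essential)
  45 | 10-10-  (sole → essential)
  51 | 1--011,1-0-11
  54 | --011-  (sole → essential)
  55 | --011-,1-0-11
  57 | 1110-1  (sole → essential)
  58 | 11101-  (sole → essential)
  59 | 1--011,1110-1,11101-
Essential prime implicants: --011-, -01011, 01-000, 01-111, 01000-, 10-10-, 100---, 1110-1, 11101-
Petrick residual → -00000, 010-00, 1--011
Minimum SOP uses 12 PIs: c'de + b'c'd'e'f' + b'cd'ef + a'bd'e'f' + a'bdef + a'bc'e'f' + a'bc'd'e' + ad'ef + ab'de' + ab'c' + abcd'f + abcd'e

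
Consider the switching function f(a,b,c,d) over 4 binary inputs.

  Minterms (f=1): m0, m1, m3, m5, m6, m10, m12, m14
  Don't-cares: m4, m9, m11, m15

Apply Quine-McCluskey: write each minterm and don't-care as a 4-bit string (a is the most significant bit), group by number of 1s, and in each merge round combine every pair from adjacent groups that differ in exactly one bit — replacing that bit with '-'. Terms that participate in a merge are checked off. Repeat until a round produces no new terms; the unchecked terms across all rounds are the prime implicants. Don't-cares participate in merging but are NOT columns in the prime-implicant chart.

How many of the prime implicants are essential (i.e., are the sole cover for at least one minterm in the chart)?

4

Round 0: 0000✓ 0001✓ 0011✓ 0100✓ 0101✓ 0110✓ 1001✓ 1010✓ 1011✓ 1100✓ 1110✓ 1111✓
Round 1: -001✓ -011✓ -100✓ -110✓ 0-00✓ 0-01✓ 00-1✓ 000-✓ 01-0✓ 010-✓ 1-10✓ 1-11✓ 10-1✓ 101-✓ 11-0✓ 111-✓
Round 2: -0-1 -1-0 0-0- 1-1-
PIs = {-0-1, -1-0, 0-0-, 1-1-}
Coverage chart:
  m0: 0-0- ←essential
  m1: -0-1,0-0-
  m3: -0-1 ←essential
  m5: 0-0- ←essential
  m6: -1-0 ←essential
  m10: 1-1- ←essential
  m12: -1-0 ←essential
  m14: -1-0,1-1-
Essential: -0-1, -1-0, 0-0-, 1-1-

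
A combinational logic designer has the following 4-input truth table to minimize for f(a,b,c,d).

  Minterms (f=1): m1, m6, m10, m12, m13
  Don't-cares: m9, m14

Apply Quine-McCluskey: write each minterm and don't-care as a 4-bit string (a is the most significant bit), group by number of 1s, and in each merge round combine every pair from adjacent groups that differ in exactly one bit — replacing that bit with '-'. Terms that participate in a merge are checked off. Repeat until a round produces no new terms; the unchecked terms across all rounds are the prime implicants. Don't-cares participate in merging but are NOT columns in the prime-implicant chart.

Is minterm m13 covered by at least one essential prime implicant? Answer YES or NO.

size-2^0 implicants → 0001(✓)  0110(✓)  1001(✓)  1010(✓)  1100(✓)  1101(✓)  1110(✓)
size-2^1 implicants → -001  -110  1-01  1-10  11-0  110-
Unchecked terms (primes): -001, -110, 1-01, 1-10, 11-0, 110-
Minterm coverage:
  m1 ⊆ -001 [E]
  m6 ⊆ -110 [E]
  m10 ⊆ 1-10 [E]
  m12 ⊆ 11-0,110-
  m13 ⊆ 1-01,110-
E = {-001, -110, 1-10}

NO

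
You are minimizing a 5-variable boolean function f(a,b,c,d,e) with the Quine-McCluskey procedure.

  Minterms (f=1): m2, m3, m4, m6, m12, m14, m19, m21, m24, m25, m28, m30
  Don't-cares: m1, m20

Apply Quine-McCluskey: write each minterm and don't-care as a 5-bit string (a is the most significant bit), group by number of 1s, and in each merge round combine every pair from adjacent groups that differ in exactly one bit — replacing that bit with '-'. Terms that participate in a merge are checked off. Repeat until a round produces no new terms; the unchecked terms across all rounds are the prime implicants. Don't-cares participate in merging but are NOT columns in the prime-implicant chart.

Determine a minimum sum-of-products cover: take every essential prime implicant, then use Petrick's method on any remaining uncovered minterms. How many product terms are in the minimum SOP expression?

size-2^0 implicants → 00001(✓)  00010(✓)  00011(✓)  00100(✓)  00110(✓)  01100(✓)  01110(✓)  10011(✓)  10100(✓)  10101(✓)  11000(✓)  11001(✓)  11100(✓)  11110(✓)
size-2^1 implicants → -0011  -0100(✓)  -1100(✓)  -1110(✓)  0-100(✓)  0-110(✓)  00-10  000-1  0001-  001-0(✓)  011-0(✓)  1-100(✓)  1010-  11-00  1100-  111-0(✓)
size-2^2 implicants → --100  -11-0  0-1-0
Unchecked terms (primes): --100, -0011, -11-0, 0-1-0, 00-10, 000-1, 0001-, 1010-, 11-00, 1100-
Minterm coverage:
  m2 ⊆ 00-10,0001-
  m3 ⊆ -0011,000-1,0001-
  m4 ⊆ --100,0-1-0
  m6 ⊆ 0-1-0,00-10
  m12 ⊆ --100,-11-0,0-1-0
  m14 ⊆ -11-0,0-1-0
  m19 ⊆ -0011 [E]
  m21 ⊆ 1010- [E]
  m24 ⊆ 11-00,1100-
  m25 ⊆ 1100- [E]
  m28 ⊆ --100,-11-0,11-00
  m30 ⊆ -11-0 [E]
E = {-0011, -11-0, 1010-, 1100-}
Petrick residual → --100, 00-10
Cover = cd'e' + b'c'de + bce' + a'b'de' + ab'cd' + abc'd'  |cover|=6

6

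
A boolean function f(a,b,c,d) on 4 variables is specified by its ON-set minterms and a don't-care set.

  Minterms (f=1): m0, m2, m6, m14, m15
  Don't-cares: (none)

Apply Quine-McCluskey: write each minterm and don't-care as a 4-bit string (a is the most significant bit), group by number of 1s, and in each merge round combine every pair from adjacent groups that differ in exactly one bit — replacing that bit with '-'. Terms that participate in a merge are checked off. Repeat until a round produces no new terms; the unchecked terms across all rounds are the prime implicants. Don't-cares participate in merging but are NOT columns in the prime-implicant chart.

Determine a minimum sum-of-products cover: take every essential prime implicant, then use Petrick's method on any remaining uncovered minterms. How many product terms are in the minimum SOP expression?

3

[col 0] 0000*, 0010*, 0110*, 1110*, 1111*
[col 1] -110, 0-10, 00-0, 111-
Prime implicants: -110, 0-10, 00-0, 111-
PI chart (minterm → PIs covering it):
  0 | 00-0  (sole → essential)
  2 | 0-10,00-0
  6 | -110,0-10
  14 | -110,111-
  15 | 111-  (sole → essential)
Essential prime implicants: 00-0, 111-
Petrick residual → -110
Minimum SOP uses 3 PIs: bcd' + a'b'd' + abc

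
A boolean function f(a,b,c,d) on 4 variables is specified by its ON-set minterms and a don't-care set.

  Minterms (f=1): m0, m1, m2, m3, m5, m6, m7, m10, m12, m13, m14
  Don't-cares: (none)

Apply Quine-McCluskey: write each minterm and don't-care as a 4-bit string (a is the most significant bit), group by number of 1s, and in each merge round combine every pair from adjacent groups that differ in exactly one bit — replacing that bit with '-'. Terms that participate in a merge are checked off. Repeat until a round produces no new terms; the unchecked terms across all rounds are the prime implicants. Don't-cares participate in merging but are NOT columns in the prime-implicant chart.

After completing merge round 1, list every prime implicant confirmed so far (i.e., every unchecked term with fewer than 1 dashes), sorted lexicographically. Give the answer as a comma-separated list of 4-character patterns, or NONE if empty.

size-2^0 implicants → 0000(✓)  0001(✓)  0010(✓)  0011(✓)  0101(✓)  0110(✓)  0111(✓)  1010(✓)  1100(✓)  1101(✓)  1110(✓)
size-2^1 implicants → -010(✓)  -101  -110(✓)  0-01(✓)  0-10(✓)  0-11(✓)  00-0(✓)  00-1(✓)  000-(✓)  001-(✓)  01-1(✓)  011-(✓)  1-10(✓)  11-0  110-
size-2^2 implicants → --10  0--1  0-1-  00--
Unchecked terms (primes): --10, -101, 0--1, 0-1-, 00--, 11-0, 110-

NONE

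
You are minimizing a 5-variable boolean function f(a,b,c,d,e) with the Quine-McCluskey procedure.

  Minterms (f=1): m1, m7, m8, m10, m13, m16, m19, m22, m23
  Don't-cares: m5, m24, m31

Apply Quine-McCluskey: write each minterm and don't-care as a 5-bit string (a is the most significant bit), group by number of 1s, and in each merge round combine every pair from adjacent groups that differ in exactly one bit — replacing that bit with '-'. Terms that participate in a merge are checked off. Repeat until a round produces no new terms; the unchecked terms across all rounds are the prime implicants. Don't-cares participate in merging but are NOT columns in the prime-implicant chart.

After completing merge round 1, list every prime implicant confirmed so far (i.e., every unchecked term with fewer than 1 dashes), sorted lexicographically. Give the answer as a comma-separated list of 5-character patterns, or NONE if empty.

Round 0: 00001✓ 00101✓ 00111✓ 01000✓ 01010✓ 01101✓ 10000✓ 10011✓ 10110✓ 10111✓ 11000✓ 11111✓
Round 1: -0111 -1000 0-101 00-01 001-1 010-0 1-000 1-111 10-11 1011-
PIs = {-0111, -1000, 0-101, 00-01, 001-1, 010-0, 1-000, 1-111, 10-11, 1011-}

NONE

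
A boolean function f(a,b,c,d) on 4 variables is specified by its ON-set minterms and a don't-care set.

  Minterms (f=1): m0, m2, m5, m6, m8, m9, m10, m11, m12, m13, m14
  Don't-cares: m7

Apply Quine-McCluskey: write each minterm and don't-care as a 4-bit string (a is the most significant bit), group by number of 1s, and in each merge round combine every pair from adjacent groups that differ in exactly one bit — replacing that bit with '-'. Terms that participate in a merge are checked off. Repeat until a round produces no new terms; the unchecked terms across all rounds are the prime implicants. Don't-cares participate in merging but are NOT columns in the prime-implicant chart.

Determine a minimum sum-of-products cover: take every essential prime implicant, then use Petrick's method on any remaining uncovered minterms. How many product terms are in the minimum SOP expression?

5

[col 0] 0000*, 0010*, 0101*, 0110*, 0111*, 1000*, 1001*, 1010*, 1011*, 1100*, 1101*, 1110*
[col 1] -000*, -010*, -101, -110*, 0-10*, 00-0*, 01-1, 011-, 1-00*, 1-01*, 1-10*, 10-0*, 10-1*, 100-*, 101-*, 11-0*, 110-*
[col 2] --10, -0-0, 1--0, 1-0-, 10--
Prime implicants: --10, -0-0, -101, 01-1, 011-, 1--0, 1-0-, 10--
PI chart (minterm → PIs covering it):
  0 | -0-0  (sole → essential)
  2 | --10,-0-0
  5 | -101,01-1
  6 | --10,011-
  8 | -0-0,1--0,1-0-,10--
  9 | 1-0-,10--
  10 | --10,-0-0,1--0,10--
  11 | 10--  (sole → essential)
  12 | 1--0,1-0-
  13 | -101,1-0-
  14 | --10,1--0
Essential prime implicants: -0-0, 10--
Petrick residual → --10, -101, 1--0
Minimum SOP uses 5 PIs: cd' + b'd' + bc'd + ad' + ab'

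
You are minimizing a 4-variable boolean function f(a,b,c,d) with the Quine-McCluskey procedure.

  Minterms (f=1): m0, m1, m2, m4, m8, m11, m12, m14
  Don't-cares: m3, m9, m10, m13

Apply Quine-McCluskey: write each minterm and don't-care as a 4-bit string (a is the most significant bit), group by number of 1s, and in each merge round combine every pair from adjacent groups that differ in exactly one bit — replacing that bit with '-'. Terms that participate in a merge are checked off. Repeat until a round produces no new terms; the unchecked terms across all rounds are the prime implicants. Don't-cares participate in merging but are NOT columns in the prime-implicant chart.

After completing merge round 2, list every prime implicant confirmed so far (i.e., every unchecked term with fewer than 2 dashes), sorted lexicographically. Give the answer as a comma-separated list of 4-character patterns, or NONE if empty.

Round 0: 0000✓ 0001✓ 0010✓ 0011✓ 0100✓ 1000✓ 1001✓ 1010✓ 1011✓ 1100✓ 1101✓ 1110✓
Round 1: -000✓ -001✓ -010✓ -011✓ -100✓ 0-00✓ 00-0✓ 00-1✓ 000-✓ 001-✓ 1-00✓ 1-01✓ 1-10✓ 10-0✓ 10-1✓ 100-✓ 101-✓ 11-0✓ 110-✓
Round 2: --00 -0-0✓ -0-1✓ -00-✓ -01-✓ 00--✓ 1--0 1-0- 10--✓
Round 3: -0--
PIs = {--00, -0--, 1--0, 1-0-}

NONE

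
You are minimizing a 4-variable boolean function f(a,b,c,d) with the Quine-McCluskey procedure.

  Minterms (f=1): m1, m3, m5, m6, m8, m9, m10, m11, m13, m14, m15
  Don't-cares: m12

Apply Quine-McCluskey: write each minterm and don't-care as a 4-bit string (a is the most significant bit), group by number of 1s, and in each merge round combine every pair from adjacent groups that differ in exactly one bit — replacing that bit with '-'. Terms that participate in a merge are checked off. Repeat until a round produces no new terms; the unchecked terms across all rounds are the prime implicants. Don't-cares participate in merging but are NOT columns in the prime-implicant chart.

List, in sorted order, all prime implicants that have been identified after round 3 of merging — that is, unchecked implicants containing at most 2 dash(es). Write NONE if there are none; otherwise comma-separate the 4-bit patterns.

size-2^0 implicants → 0001(✓)  0011(✓)  0101(✓)  0110(✓)  1000(✓)  1001(✓)  1010(✓)  1011(✓)  1100(✓)  1101(✓)  1110(✓)  1111(✓)
size-2^1 implicants → -001(✓)  -011(✓)  -101(✓)  -110  0-01(✓)  00-1(✓)  1-00(✓)  1-01(✓)  1-10(✓)  1-11(✓)  10-0(✓)  10-1(✓)  100-(✓)  101-(✓)  11-0(✓)  11-1(✓)  110-(✓)  111-(✓)
size-2^2 implicants → --01  -0-1  1--0(✓)  1--1(✓)  1-0-(✓)  1-1-(✓)  10--(✓)  11--(✓)
size-2^3 implicants → 1---
Unchecked terms (primes): --01, -0-1, -110, 1---

--01, -0-1, -110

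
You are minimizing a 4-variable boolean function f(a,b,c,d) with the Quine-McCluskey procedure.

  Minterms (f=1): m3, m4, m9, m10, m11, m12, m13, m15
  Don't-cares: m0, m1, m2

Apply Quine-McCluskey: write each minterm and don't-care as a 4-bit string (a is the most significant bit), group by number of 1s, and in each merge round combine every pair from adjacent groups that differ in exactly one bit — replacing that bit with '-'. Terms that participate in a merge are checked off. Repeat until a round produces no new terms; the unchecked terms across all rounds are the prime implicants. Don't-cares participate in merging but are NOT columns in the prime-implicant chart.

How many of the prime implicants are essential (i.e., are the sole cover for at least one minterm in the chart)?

2

size-2^0 implicants → 0000(✓)  0001(✓)  0010(✓)  0011(✓)  0100(✓)  1001(✓)  1010(✓)  1011(✓)  1100(✓)  1101(✓)  1111(✓)
size-2^1 implicants → -001(✓)  -010(✓)  -011(✓)  -100  0-00  00-0(✓)  00-1(✓)  000-(✓)  001-(✓)  1-01(✓)  1-11(✓)  10-1(✓)  101-(✓)  11-1(✓)  110-
size-2^2 implicants → -0-1  -01-  00--  1--1
Unchecked terms (primes): -0-1, -01-, -100, 0-00, 00--, 1--1, 110-
Minterm coverage:
  m3 ⊆ -0-1,-01-,00--
  m4 ⊆ -100,0-00
  m9 ⊆ -0-1,1--1
  m10 ⊆ -01- [E]
  m11 ⊆ -0-1,-01-,1--1
  m12 ⊆ -100,110-
  m13 ⊆ 1--1,110-
  m15 ⊆ 1--1 [E]
E = {-01-, 1--1}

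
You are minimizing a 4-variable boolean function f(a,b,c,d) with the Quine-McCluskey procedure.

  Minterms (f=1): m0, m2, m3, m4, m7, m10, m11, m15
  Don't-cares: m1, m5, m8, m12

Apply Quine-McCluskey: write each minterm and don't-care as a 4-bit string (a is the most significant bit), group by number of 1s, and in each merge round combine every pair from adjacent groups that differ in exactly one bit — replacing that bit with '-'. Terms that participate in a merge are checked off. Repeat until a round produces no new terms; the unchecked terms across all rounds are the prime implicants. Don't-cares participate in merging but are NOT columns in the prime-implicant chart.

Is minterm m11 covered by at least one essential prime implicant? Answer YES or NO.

YES

Round 0: 0000✓ 0001✓ 0010✓ 0011✓ 0100✓ 0101✓ 0111✓ 1000✓ 1010✓ 1011✓ 1100✓ 1111✓
Round 1: -000✓ -010✓ -011✓ -100✓ -111✓ 0-00✓ 0-01✓ 0-11✓ 00-0✓ 00-1✓ 000-✓ 001-✓ 01-1✓ 010-✓ 1-00✓ 1-11✓ 10-0✓ 101-✓
Round 2: --00 --11 -0-0 -01- 0--1 0-0- 00--
PIs = {--00, --11, -0-0, -01-, 0--1, 0-0-, 00--}
Coverage chart:
  m0: --00,-0-0,0-0-,00--
  m2: -0-0,-01-,00--
  m3: --11,-01-,0--1,00--
  m4: --00,0-0-
  m7: --11,0--1
  m10: -0-0,-01-
  m11: --11,-01-
  m15: --11 ←essential
Essential: --11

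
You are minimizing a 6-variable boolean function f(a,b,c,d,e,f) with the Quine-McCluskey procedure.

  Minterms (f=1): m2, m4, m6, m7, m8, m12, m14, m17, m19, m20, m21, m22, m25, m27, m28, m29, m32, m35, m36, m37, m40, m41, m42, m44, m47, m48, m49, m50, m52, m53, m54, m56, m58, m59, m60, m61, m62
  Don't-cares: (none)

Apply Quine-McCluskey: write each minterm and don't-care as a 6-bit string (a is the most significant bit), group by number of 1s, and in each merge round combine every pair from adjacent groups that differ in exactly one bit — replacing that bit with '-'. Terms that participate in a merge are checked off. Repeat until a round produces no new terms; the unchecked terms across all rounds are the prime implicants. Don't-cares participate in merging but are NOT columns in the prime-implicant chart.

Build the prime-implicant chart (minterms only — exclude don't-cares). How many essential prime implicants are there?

13

[col 0] 000010*, 000100*, 000110*, 000111*, 001000*, 001100*, 001110*, 010001*, 010011*, 010100*, 010101*, 010110*, 011001*, 011011*, 011100*, 011101*, 100000*, 100011, 100100*, 100101*, 101000*, 101001*, 101010*, 101100*, 101111, 110000*, 110001*, 110010*, 110100*, 110101*, 110110*, 111000*, 111010*, 111011*, 111100*, 111101*, 111110*
[col 1] -00100*, -01000*, -01100*, -10001*, -10100*, -10101*, -10110*, -11011, -11100*, -11101*, 0-0100*, 0-0110*, 0-1100*, 00-100*, 00-110*, 000-10, 0001-0*, 00011-, 001-00*, 0011-0*, 01-001*, 01-011*, 01-100*, 01-101*, 010-01*, 0100-1*, 0101-0*, 01010-*, 011-01*, 0110-1*, 01110-*, 1-0000*, 1-0100*, 1-0101*, 1-1000*, 1-1010*, 1-1100*, 10-000*, 10-100*, 100-00*, 10010-*, 101-00*, 1010-0*, 10100-, 11-000*, 11-010*, 11-100*, 11-101*, 11-110*, 110-00*, 110-01*, 110-10*, 1100-0*, 11000-*, 1101-0*, 11010-*, 111-00*, 111-10*, 1110-0*, 11101-, 1111-0*, 11110-*
[col 2] --0100*, --1100*, -0-100*, -01-00, -1-100*, -1-101*, -10-01, -101-0, -1010-*, -1110-*, 0--100*, 0-01-0, 00-1-0, 01--01, 01-0-1, 01-10-*, 1--000*, 1--100*, 1-0-00*, 1-010-, 1-1-00*, 1-10-0, 10--00*, 11--00*, 11--10*, 11-0-0*, 11-1-0*, 11-10-*, 110--0*, 110-0-, 111--0*
[col 3] ---100, -1-10-, 1---00, 11---0
Prime implicants: ---100, -01-00, -1-10-, -10-01, -101-0, -11011, 0-01-0, 00-1-0, 000-10, 00011-, 01--01, 01-0-1, 1---00, 1-010-, 1-10-0, 100011, 10100-, 101111, 11---0, 110-0-, 11101-
PI chart (minterm → PIs covering it):
  2 | 000-10  (sole → essential)
  4 | ---100,0-01-0,00-1-0
  6 | 0-01-0,00-1-0,000-10,00011-
  7 | 00011-  (sole → essential)
  8 | -01-00  (sole → essential)
  12 | ---100,-01-00,00-1-0
  14 | 00-1-0  (sole → essential)
  17 | -10-01,01--01,01-0-1
  19 | 01-0-1  (sole → essential)
  20 | ---100,-1-10-,-101-0,0-01-0
  21 | -1-10-,-10-01,01--01
  22 | -101-0,0-01-0
  25 | 01--01,01-0-1
  27 | -11011,01-0-1
  28 | ---100,-1-10-
  29 | -1-10-,01--01
  32 | 1---00  (sole → essential)
  35 | 100011  (sole → essential)
  36 | ---100,1---00,1-010-
  37 | 1-010-  (sole → essential)
  40 | -01-00,1---00,1-10-0,10100-
  41 | 10100-  (sole → essential)
  42 | 1-10-0  (sole → essential)
  44 | ---100,-01-00,1---00
  47 | 101111  (sole → essential)
  48 | 1---00,11---0,110-0-
  49 | -10-01,110-0-
  50 | 11---0  (sole → essential)
  52 | ---100,-1-10-,-101-0,1---00,1-010-,11---0,110-0-
  53 | -1-10-,-10-01,1-010-,110-0-
  54 | -101-0,11---0
  56 | 1---00,1-10-0,11---0
  58 | 1-10-0,11---0,11101-
  59 | -11011,11101-
  60 | ---100,-1-10-,1---00,11---0
  61 | -1-10-  (sole → essential)
  62 | 11---0  (sole → essential)
Essential prime implicants: -01-00, -1-10-, 00-1-0, 000-10, 00011-, 01-0-1, 1---00, 1-010-, 1-10-0, 100011, 10100-, 101111, 11---0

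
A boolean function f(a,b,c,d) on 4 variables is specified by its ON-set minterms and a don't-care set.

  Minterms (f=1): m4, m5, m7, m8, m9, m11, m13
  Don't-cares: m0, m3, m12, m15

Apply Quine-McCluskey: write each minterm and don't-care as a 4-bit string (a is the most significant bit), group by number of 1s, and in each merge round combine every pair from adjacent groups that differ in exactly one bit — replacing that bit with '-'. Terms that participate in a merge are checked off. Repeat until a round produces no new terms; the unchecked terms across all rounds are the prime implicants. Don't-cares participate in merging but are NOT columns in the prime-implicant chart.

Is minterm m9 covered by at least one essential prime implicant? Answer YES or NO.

NO

[col 0] 0000*, 0011*, 0100*, 0101*, 0111*, 1000*, 1001*, 1011*, 1100*, 1101*, 1111*
[col 1] -000*, -011*, -100*, -101*, -111*, 0-00*, 0-11*, 01-1*, 010-*, 1-00*, 1-01*, 1-11*, 10-1*, 100-*, 11-1*, 110-*
[col 2] --00, --11, -1-1, -10-, 1--1, 1-0-
Prime implicants: --00, --11, -1-1, -10-, 1--1, 1-0-
PI chart (minterm → PIs covering it):
  4 | --00,-10-
  5 | -1-1,-10-
  7 | --11,-1-1
  8 | --00,1-0-
  9 | 1--1,1-0-
  11 | --11,1--1
  13 | -1-1,-10-,1--1,1-0-
(no essential prime implicants)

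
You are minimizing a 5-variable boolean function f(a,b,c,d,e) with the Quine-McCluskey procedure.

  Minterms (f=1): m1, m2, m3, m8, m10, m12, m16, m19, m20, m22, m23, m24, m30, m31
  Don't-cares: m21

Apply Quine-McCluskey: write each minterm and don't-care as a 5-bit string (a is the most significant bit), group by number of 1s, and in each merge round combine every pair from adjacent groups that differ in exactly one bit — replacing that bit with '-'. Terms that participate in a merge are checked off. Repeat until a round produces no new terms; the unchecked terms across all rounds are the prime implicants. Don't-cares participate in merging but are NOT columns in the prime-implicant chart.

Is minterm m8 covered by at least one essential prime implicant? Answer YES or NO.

Round 0: 00001✓ 00010✓ 00011✓ 01000✓ 01010✓ 01100✓ 10000✓ 10011✓ 10100✓ 10101✓ 10110✓ 10111✓ 11000✓ 11110✓ 11111✓
Round 1: -0011 -1000 0-010 000-1 0001- 01-00 010-0 1-000 1-110✓ 1-111✓ 10-00 10-11 101-0✓ 101-1✓ 1010-✓ 1011-✓ 1111-✓
Round 2: 1-11- 101--
PIs = {-0011, -1000, 0-010, 000-1, 0001-, 01-00, 010-0, 1-000, 1-11-, 10-00, 10-11, 101--}
Coverage chart:
  m1: 000-1 ←essential
  m2: 0-010,0001-
  m3: -0011,000-1,0001-
  m8: -1000,01-00,010-0
  m10: 0-010,010-0
  m12: 01-00 ←essential
  m16: 1-000,10-00
  m19: -0011,10-11
  m20: 10-00,101--
  m22: 1-11-,101--
  m23: 1-11-,10-11,101--
  m24: -1000,1-000
  m30: 1-11- ←essential
  m31: 1-11- ←essential
Essential: 000-1, 01-00, 1-11-

YES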